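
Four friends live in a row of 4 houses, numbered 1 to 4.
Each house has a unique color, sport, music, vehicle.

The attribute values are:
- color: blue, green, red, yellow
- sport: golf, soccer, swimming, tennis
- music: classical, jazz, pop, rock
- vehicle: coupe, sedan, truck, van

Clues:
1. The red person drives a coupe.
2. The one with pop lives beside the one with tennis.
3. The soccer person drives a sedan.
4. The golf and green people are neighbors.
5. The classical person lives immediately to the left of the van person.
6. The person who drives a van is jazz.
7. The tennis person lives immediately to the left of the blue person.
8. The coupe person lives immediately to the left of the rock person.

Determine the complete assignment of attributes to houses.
Solution:

House | Color | Sport | Music | Vehicle
---------------------------------------
  1   | red | golf | pop | coupe
  2   | green | tennis | rock | truck
  3   | blue | soccer | classical | sedan
  4   | yellow | swimming | jazz | van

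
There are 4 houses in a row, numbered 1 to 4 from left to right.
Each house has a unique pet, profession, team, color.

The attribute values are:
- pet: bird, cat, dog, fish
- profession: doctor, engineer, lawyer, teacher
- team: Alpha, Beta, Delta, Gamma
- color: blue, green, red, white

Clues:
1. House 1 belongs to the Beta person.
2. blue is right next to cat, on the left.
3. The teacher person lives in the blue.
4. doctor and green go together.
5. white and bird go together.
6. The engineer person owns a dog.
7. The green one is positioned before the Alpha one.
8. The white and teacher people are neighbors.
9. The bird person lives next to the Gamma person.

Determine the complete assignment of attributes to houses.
Solution:

House | Pet | Profession | Team | Color
---------------------------------------
  1   | bird | lawyer | Beta | white
  2   | fish | teacher | Gamma | blue
  3   | cat | doctor | Delta | green
  4   | dog | engineer | Alpha | red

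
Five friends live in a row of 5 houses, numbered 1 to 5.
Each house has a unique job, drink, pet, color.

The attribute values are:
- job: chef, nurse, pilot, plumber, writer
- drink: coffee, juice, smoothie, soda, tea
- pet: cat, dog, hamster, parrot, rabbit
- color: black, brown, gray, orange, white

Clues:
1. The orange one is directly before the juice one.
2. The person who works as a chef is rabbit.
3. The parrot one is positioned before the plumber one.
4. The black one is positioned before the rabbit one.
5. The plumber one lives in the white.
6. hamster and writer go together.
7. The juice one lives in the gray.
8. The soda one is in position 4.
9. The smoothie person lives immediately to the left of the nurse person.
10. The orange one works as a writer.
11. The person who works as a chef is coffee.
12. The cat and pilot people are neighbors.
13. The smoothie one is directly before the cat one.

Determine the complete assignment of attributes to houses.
Solution:

House | Job | Drink | Pet | Color
---------------------------------
  1   | writer | smoothie | hamster | orange
  2   | nurse | juice | cat | gray
  3   | pilot | tea | parrot | black
  4   | plumber | soda | dog | white
  5   | chef | coffee | rabbit | brown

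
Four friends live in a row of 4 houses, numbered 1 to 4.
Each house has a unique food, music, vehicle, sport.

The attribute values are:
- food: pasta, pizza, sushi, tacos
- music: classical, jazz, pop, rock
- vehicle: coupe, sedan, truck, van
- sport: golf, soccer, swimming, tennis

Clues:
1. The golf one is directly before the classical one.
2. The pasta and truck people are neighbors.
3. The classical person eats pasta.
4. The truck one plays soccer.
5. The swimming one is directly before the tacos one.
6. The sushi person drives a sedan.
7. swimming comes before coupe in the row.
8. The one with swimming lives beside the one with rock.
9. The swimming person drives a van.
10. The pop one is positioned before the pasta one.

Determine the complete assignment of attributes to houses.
Solution:

House | Food | Music | Vehicle | Sport
--------------------------------------
  1   | sushi | pop | sedan | golf
  2   | pasta | classical | van | swimming
  3   | tacos | rock | truck | soccer
  4   | pizza | jazz | coupe | tennis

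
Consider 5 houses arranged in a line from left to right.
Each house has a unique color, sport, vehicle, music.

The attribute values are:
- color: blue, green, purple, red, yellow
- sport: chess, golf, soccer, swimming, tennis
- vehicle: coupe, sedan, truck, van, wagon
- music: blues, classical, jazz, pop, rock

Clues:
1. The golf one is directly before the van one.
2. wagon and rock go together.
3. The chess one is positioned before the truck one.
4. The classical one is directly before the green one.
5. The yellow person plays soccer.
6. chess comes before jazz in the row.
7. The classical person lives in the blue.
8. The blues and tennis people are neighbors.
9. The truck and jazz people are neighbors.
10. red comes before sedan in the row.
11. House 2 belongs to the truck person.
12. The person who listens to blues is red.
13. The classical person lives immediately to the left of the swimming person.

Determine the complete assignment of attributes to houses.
Solution:

House | Color | Sport | Vehicle | Music
---------------------------------------
  1   | red | chess | coupe | blues
  2   | blue | tennis | truck | classical
  3   | green | swimming | sedan | jazz
  4   | purple | golf | wagon | rock
  5   | yellow | soccer | van | pop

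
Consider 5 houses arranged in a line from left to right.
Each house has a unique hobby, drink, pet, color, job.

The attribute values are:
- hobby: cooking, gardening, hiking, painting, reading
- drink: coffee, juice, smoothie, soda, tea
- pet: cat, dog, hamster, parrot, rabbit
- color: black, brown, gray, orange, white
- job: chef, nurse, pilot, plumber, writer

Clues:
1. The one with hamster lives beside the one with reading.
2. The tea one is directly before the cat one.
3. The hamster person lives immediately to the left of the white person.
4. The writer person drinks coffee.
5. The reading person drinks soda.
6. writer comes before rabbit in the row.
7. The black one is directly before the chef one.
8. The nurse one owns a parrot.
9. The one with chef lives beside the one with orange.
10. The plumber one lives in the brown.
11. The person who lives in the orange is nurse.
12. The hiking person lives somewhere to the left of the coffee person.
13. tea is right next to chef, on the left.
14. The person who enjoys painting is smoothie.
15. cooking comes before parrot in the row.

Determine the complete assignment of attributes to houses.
Solution:

House | Hobby | Drink | Pet | Color | Job
-----------------------------------------
  1   | cooking | tea | hamster | black | pilot
  2   | reading | soda | cat | white | chef
  3   | hiking | juice | parrot | orange | nurse
  4   | gardening | coffee | dog | gray | writer
  5   | painting | smoothie | rabbit | brown | plumber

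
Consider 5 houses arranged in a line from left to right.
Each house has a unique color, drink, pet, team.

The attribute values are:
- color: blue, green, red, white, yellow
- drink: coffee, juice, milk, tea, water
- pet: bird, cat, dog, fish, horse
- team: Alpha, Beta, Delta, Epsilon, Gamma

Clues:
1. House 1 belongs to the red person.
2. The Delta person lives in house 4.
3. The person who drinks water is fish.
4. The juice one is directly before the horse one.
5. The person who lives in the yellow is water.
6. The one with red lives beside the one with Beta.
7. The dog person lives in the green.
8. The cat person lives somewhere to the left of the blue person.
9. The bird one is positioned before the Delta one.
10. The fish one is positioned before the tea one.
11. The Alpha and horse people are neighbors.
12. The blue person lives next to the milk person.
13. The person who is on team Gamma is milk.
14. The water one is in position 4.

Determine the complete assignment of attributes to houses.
Solution:

House | Color | Drink | Pet | Team
----------------------------------
  1   | red | juice | cat | Alpha
  2   | blue | coffee | horse | Beta
  3   | white | milk | bird | Gamma
  4   | yellow | water | fish | Delta
  5   | green | tea | dog | Epsilon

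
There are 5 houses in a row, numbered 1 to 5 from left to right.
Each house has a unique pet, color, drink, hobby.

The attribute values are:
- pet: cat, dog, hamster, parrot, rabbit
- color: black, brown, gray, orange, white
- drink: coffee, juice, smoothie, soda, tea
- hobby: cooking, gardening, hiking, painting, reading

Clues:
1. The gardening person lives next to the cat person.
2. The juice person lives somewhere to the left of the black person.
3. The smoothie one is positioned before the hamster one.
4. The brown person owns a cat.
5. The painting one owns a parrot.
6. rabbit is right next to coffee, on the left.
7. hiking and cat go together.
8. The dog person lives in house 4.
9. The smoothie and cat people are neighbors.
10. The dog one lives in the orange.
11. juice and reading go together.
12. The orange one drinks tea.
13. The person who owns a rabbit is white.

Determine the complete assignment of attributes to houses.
Solution:

House | Pet | Color | Drink | Hobby
-----------------------------------
  1   | rabbit | white | smoothie | gardening
  2   | cat | brown | coffee | hiking
  3   | hamster | gray | juice | reading
  4   | dog | orange | tea | cooking
  5   | parrot | black | soda | painting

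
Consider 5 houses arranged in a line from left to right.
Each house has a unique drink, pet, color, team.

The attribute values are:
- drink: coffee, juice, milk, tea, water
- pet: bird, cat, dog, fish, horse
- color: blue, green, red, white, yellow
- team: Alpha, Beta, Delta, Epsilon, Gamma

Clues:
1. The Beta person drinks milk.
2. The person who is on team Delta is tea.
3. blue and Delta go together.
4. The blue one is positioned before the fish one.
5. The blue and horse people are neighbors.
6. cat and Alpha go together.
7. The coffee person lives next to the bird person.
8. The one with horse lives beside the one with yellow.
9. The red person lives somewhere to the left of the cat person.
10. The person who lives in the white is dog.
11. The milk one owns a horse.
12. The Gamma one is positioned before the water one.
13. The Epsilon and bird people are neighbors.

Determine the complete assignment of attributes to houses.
Solution:

House | Drink | Pet | Color | Team
----------------------------------
  1   | coffee | dog | white | Epsilon
  2   | tea | bird | blue | Delta
  3   | milk | horse | red | Beta
  4   | juice | fish | yellow | Gamma
  5   | water | cat | green | Alpha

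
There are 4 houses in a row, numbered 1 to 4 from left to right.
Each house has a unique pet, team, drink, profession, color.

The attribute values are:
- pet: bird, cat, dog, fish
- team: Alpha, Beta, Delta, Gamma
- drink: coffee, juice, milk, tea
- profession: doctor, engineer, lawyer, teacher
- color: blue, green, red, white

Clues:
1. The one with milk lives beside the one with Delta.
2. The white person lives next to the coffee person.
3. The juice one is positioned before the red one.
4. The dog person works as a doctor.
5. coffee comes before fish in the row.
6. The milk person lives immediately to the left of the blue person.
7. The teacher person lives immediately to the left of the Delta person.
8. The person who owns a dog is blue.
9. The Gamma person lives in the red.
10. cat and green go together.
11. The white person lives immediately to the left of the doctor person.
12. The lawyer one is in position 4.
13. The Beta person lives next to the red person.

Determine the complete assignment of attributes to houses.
Solution:

House | Pet | Team | Drink | Profession | Color
-----------------------------------------------
  1   | bird | Alpha | milk | teacher | white
  2   | dog | Delta | coffee | doctor | blue
  3   | cat | Beta | juice | engineer | green
  4   | fish | Gamma | tea | lawyer | red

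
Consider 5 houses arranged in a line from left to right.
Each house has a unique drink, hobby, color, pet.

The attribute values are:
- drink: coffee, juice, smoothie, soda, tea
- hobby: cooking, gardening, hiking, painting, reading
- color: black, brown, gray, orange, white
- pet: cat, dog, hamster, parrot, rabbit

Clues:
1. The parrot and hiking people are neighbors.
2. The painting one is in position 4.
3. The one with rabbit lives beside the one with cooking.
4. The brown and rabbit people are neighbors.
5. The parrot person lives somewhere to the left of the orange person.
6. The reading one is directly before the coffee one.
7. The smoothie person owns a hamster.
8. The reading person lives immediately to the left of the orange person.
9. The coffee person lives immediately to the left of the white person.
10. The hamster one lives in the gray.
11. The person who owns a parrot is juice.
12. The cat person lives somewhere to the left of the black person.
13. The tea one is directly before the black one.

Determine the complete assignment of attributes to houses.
Solution:

House | Drink | Hobby | Color | Pet
-----------------------------------
  1   | juice | reading | brown | parrot
  2   | coffee | hiking | orange | rabbit
  3   | tea | cooking | white | cat
  4   | soda | painting | black | dog
  5   | smoothie | gardening | gray | hamster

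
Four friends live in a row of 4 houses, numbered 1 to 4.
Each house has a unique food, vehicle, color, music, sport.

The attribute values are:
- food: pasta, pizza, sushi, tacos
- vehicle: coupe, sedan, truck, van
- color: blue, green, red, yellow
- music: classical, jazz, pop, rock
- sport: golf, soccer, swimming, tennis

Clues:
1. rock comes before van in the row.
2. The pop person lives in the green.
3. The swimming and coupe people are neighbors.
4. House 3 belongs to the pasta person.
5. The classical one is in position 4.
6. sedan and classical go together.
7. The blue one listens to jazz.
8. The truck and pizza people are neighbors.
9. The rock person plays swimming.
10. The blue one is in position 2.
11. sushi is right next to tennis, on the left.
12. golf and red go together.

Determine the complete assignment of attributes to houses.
Solution:

House | Food | Vehicle | Color | Music | Sport
----------------------------------------------
  1   | sushi | truck | yellow | rock | swimming
  2   | pizza | coupe | blue | jazz | tennis
  3   | pasta | van | green | pop | soccer
  4   | tacos | sedan | red | classical | golf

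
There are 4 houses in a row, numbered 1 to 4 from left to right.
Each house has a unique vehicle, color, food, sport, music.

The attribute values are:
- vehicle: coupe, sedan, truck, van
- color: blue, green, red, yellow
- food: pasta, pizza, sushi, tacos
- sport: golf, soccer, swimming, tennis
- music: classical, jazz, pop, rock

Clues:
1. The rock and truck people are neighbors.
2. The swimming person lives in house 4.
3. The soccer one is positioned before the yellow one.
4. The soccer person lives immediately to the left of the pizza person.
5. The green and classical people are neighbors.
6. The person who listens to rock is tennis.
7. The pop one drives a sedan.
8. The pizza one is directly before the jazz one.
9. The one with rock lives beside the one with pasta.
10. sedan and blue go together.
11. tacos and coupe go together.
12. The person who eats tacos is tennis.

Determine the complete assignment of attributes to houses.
Solution:

House | Vehicle | Color | Food | Sport | Music
----------------------------------------------
  1   | coupe | green | tacos | tennis | rock
  2   | truck | red | pasta | soccer | classical
  3   | sedan | blue | pizza | golf | pop
  4   | van | yellow | sushi | swimming | jazz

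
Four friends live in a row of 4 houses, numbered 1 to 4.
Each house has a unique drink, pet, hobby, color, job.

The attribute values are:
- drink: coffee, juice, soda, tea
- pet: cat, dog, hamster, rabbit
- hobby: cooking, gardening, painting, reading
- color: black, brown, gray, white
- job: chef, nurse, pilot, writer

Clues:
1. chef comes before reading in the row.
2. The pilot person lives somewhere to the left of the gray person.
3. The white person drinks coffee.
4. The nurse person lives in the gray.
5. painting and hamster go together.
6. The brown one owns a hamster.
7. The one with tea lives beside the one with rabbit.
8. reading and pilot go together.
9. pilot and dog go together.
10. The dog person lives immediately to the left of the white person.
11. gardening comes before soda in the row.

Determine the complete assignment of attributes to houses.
Solution:

House | Drink | Pet | Hobby | Color | Job
-----------------------------------------
  1   | juice | hamster | painting | brown | chef
  2   | tea | dog | reading | black | pilot
  3   | coffee | rabbit | gardening | white | writer
  4   | soda | cat | cooking | gray | nurse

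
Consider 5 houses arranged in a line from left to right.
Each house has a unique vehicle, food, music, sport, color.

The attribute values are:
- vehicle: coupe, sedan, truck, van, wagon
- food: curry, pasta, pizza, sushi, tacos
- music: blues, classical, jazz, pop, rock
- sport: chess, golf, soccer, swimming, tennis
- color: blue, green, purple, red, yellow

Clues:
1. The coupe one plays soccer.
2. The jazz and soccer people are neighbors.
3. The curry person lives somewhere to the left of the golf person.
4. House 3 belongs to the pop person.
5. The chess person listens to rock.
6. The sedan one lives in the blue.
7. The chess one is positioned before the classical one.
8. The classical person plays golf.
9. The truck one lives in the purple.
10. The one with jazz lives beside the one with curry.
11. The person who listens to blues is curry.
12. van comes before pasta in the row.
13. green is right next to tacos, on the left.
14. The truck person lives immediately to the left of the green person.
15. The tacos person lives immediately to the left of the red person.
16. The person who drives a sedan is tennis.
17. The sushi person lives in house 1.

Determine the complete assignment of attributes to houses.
Solution:

House | Vehicle | Food | Music | Sport | Color
----------------------------------------------
  1   | truck | sushi | jazz | swimming | purple
  2   | coupe | curry | blues | soccer | green
  3   | sedan | tacos | pop | tennis | blue
  4   | van | pizza | rock | chess | red
  5   | wagon | pasta | classical | golf | yellow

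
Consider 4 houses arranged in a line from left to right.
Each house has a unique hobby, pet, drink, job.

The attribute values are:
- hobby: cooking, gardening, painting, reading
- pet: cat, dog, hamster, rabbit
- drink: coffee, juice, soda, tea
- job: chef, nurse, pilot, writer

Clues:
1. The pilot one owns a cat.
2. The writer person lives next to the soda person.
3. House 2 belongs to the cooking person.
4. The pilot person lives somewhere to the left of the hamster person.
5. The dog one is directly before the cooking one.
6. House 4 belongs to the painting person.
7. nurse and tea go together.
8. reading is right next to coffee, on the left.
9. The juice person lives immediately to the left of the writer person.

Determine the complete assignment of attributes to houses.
Solution:

House | Hobby | Pet | Drink | Job
---------------------------------
  1   | reading | dog | juice | chef
  2   | cooking | rabbit | coffee | writer
  3   | gardening | cat | soda | pilot
  4   | painting | hamster | tea | nurse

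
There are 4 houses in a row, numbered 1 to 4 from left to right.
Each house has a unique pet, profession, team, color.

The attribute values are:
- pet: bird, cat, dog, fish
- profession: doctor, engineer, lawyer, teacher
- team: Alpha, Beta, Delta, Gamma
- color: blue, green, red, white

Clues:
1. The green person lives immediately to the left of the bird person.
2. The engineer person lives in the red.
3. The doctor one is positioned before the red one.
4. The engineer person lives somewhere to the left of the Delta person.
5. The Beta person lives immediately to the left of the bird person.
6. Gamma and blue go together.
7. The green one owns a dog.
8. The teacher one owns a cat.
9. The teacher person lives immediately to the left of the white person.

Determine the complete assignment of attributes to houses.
Solution:

House | Pet | Profession | Team | Color
---------------------------------------
  1   | dog | doctor | Beta | green
  2   | bird | engineer | Alpha | red
  3   | cat | teacher | Gamma | blue
  4   | fish | lawyer | Delta | white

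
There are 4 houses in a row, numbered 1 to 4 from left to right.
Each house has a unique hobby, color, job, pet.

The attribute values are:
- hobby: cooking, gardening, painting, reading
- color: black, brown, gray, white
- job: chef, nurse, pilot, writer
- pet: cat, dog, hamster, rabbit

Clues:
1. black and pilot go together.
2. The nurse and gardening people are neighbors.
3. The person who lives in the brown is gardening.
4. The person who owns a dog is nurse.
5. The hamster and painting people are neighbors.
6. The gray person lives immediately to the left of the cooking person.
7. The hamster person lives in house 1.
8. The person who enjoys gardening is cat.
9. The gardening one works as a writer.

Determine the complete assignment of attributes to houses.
Solution:

House | Hobby | Color | Job | Pet
---------------------------------
  1   | reading | black | pilot | hamster
  2   | painting | gray | chef | rabbit
  3   | cooking | white | nurse | dog
  4   | gardening | brown | writer | cat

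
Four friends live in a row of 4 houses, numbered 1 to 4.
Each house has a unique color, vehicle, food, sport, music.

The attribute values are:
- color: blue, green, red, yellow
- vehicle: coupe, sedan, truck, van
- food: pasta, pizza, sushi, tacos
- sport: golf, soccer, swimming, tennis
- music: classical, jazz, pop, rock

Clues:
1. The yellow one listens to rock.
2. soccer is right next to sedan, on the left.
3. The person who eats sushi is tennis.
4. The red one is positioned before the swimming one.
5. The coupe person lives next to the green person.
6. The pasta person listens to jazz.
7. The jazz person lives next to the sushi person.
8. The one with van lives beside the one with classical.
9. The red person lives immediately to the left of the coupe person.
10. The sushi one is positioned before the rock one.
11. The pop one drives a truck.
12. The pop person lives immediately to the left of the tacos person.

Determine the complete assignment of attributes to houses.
Solution:

House | Color | Vehicle | Food | Sport | Music
----------------------------------------------
  1   | red | van | pasta | golf | jazz
  2   | blue | coupe | sushi | tennis | classical
  3   | green | truck | pizza | soccer | pop
  4   | yellow | sedan | tacos | swimming | rock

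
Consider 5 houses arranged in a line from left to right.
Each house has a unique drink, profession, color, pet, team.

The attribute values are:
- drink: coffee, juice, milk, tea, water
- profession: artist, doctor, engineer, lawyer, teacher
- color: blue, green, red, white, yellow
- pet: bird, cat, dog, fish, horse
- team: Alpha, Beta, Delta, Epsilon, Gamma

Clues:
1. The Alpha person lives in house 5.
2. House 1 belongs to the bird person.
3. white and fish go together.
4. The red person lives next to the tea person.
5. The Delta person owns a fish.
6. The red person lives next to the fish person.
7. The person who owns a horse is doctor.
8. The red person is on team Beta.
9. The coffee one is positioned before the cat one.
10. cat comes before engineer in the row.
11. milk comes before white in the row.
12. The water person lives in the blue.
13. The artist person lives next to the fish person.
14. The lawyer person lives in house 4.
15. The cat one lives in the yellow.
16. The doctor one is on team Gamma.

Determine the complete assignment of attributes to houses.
Solution:

House | Drink | Profession | Color | Pet | Team
-----------------------------------------------
  1   | milk | artist | red | bird | Beta
  2   | tea | teacher | white | fish | Delta
  3   | coffee | doctor | green | horse | Gamma
  4   | juice | lawyer | yellow | cat | Epsilon
  5   | water | engineer | blue | dog | Alpha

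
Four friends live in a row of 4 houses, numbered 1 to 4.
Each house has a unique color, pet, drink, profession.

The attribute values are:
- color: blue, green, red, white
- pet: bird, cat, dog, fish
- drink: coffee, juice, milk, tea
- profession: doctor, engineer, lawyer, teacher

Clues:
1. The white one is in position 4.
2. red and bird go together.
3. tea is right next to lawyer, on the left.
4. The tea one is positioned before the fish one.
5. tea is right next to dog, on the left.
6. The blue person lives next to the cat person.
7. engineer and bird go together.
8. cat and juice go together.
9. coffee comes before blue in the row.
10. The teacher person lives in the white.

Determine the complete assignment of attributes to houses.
Solution:

House | Color | Pet | Drink | Profession
----------------------------------------
  1   | red | bird | tea | engineer
  2   | green | dog | coffee | lawyer
  3   | blue | fish | milk | doctor
  4   | white | cat | juice | teacher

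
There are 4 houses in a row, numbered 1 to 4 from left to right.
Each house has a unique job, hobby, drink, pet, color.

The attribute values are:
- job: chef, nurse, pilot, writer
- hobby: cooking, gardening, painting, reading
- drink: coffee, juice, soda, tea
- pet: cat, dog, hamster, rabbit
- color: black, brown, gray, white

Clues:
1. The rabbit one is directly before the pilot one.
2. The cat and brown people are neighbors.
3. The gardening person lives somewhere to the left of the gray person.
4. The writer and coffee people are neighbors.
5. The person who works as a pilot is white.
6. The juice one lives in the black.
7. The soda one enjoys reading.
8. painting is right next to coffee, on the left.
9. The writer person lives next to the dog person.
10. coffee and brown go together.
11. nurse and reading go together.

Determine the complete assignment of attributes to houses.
Solution:

House | Job | Hobby | Drink | Pet | Color
-----------------------------------------
  1   | writer | painting | juice | cat | black
  2   | chef | gardening | coffee | dog | brown
  3   | nurse | reading | soda | rabbit | gray
  4   | pilot | cooking | tea | hamster | white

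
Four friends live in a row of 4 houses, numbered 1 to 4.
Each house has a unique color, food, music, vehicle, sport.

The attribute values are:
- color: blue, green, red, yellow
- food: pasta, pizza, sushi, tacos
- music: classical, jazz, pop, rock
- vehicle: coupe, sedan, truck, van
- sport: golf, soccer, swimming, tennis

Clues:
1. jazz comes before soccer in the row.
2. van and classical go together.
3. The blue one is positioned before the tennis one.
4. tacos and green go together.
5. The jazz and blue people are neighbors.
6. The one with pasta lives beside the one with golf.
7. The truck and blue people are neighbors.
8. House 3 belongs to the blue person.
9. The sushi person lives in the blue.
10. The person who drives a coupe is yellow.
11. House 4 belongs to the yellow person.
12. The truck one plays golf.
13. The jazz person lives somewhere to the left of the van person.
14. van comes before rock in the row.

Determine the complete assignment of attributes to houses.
Solution:

House | Color | Food | Music | Vehicle | Sport
----------------------------------------------
  1   | red | pasta | pop | sedan | swimming
  2   | green | tacos | jazz | truck | golf
  3   | blue | sushi | classical | van | soccer
  4   | yellow | pizza | rock | coupe | tennis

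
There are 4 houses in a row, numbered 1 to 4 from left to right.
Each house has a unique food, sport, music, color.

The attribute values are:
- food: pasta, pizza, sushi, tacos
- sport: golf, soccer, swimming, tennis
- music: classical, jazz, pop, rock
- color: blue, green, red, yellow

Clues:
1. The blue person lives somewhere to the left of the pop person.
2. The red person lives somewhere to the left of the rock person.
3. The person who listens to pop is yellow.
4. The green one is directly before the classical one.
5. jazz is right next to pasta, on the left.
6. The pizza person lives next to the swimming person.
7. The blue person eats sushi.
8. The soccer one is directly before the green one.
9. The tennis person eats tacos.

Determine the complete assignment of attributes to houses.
Solution:

House | Food | Sport | Music | Color
------------------------------------
  1   | pizza | soccer | jazz | red
  2   | pasta | swimming | rock | green
  3   | sushi | golf | classical | blue
  4   | tacos | tennis | pop | yellow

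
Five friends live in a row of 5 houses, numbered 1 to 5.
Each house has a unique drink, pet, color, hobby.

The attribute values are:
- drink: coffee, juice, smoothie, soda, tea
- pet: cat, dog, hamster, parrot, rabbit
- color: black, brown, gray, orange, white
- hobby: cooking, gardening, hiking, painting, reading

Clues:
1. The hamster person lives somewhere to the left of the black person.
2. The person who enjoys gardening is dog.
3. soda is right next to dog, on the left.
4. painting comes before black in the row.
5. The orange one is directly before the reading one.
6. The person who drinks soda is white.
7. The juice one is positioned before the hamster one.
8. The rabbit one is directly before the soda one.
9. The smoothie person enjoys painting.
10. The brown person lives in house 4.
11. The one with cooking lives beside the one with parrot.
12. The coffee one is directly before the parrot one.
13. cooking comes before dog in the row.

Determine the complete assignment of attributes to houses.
Solution:

House | Drink | Pet | Color | Hobby
-----------------------------------
  1   | coffee | rabbit | orange | cooking
  2   | soda | parrot | white | reading
  3   | juice | dog | gray | gardening
  4   | smoothie | hamster | brown | painting
  5   | tea | cat | black | hiking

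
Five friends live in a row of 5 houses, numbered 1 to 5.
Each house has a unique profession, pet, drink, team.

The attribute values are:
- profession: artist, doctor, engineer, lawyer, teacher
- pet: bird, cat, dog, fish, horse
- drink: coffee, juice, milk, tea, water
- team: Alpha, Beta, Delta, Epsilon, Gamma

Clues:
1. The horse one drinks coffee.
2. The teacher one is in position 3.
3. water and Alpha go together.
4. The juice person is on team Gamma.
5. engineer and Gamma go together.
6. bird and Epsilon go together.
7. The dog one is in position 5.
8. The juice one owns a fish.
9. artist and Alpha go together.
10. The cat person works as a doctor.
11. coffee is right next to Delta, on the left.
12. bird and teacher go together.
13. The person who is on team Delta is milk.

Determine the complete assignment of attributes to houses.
Solution:

House | Profession | Pet | Drink | Team
---------------------------------------
  1   | lawyer | horse | coffee | Beta
  2   | doctor | cat | milk | Delta
  3   | teacher | bird | tea | Epsilon
  4   | engineer | fish | juice | Gamma
  5   | artist | dog | water | Alpha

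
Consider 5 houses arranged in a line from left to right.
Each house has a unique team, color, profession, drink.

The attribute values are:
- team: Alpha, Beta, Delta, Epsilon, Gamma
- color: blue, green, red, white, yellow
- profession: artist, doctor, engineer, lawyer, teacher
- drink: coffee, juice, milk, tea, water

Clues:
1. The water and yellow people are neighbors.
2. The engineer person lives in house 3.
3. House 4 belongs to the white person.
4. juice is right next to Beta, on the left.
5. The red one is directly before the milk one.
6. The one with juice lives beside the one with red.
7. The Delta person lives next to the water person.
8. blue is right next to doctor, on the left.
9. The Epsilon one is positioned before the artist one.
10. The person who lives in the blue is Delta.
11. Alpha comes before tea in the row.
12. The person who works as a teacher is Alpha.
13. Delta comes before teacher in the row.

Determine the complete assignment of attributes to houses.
Solution:

House | Team | Color | Profession | Drink
-----------------------------------------
  1   | Delta | blue | lawyer | juice
  2   | Beta | red | doctor | water
  3   | Epsilon | yellow | engineer | milk
  4   | Alpha | white | teacher | coffee
  5   | Gamma | green | artist | tea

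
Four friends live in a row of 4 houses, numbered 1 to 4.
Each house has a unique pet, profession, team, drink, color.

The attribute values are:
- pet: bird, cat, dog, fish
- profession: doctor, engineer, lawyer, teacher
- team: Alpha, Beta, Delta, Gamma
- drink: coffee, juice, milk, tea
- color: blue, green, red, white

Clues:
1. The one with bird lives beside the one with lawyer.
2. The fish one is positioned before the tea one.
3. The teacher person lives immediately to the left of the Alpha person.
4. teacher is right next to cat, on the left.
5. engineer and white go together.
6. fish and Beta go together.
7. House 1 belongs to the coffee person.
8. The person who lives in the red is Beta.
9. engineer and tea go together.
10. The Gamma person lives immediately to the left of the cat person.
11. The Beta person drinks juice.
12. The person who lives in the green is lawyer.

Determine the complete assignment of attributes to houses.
Solution:

House | Pet | Profession | Team | Drink | Color
-----------------------------------------------
  1   | bird | teacher | Gamma | coffee | blue
  2   | cat | lawyer | Alpha | milk | green
  3   | fish | doctor | Beta | juice | red
  4   | dog | engineer | Delta | tea | white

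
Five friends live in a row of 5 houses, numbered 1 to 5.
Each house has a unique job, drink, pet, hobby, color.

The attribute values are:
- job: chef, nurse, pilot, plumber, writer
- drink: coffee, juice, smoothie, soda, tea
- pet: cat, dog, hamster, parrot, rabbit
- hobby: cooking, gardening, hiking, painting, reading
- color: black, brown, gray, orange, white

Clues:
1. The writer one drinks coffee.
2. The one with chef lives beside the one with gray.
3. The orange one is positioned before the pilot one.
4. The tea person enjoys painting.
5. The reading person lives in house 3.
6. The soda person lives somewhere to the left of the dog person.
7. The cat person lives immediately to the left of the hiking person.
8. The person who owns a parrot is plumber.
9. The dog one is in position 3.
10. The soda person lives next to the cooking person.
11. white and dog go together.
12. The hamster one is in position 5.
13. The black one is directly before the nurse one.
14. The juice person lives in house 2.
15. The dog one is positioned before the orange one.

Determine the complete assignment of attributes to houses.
Solution:

House | Job | Drink | Pet | Hobby | Color
-----------------------------------------
  1   | plumber | soda | parrot | gardening | black
  2   | nurse | juice | rabbit | cooking | brown
  3   | writer | coffee | dog | reading | white
  4   | chef | tea | cat | painting | orange
  5   | pilot | smoothie | hamster | hiking | gray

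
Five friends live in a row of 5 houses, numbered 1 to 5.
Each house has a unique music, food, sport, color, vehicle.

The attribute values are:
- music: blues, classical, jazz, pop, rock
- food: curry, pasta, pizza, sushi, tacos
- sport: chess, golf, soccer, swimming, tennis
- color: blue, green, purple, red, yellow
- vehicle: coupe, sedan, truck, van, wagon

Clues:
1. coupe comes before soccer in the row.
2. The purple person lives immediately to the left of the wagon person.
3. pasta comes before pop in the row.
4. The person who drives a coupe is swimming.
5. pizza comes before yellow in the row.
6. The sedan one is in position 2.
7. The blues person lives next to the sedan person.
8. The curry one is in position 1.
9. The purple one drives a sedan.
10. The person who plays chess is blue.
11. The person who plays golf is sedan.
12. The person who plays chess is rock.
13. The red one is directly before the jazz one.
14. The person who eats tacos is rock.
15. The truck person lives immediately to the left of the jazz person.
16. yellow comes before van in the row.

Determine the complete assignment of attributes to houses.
Solution:

House | Music | Food | Sport | Color | Vehicle
----------------------------------------------
  1   | blues | curry | tennis | red | truck
  2   | jazz | pizza | golf | purple | sedan
  3   | rock | tacos | chess | blue | wagon
  4   | classical | pasta | swimming | yellow | coupe
  5   | pop | sushi | soccer | green | van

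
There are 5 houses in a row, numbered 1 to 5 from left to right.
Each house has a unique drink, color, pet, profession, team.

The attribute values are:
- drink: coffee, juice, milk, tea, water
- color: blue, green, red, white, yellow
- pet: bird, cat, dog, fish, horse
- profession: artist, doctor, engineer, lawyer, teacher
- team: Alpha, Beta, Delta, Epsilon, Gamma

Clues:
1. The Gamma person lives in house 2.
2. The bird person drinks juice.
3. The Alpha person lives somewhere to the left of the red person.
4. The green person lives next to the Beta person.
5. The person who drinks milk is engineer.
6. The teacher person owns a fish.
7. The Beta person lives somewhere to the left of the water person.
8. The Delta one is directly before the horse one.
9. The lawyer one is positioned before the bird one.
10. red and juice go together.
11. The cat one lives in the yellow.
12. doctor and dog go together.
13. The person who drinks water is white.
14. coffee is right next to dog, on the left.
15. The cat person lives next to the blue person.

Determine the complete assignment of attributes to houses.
Solution:

House | Drink | Color | Pet | Profession | Team
-----------------------------------------------
  1   | milk | yellow | cat | engineer | Delta
  2   | coffee | blue | horse | lawyer | Gamma
  3   | tea | green | dog | doctor | Alpha
  4   | juice | red | bird | artist | Beta
  5   | water | white | fish | teacher | Epsilon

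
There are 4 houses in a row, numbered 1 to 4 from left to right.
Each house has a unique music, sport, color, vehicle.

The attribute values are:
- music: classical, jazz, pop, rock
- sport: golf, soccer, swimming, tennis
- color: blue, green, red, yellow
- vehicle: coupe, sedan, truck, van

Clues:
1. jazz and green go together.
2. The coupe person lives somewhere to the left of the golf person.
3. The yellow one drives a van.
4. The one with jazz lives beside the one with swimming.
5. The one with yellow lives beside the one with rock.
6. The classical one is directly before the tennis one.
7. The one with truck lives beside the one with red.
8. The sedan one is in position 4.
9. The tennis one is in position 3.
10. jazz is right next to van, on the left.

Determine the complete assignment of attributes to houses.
Solution:

House | Music | Sport | Color | Vehicle
---------------------------------------
  1   | jazz | soccer | green | coupe
  2   | classical | swimming | yellow | van
  3   | rock | tennis | blue | truck
  4   | pop | golf | red | sedan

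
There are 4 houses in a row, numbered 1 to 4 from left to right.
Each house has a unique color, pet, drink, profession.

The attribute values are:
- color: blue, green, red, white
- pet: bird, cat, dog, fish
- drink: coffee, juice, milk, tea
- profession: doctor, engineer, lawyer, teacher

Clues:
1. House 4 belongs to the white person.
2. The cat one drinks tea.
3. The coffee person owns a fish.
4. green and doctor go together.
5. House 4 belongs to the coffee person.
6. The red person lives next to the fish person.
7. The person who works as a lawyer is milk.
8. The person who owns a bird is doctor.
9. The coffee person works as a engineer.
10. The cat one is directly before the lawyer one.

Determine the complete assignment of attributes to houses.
Solution:

House | Color | Pet | Drink | Profession
----------------------------------------
  1   | green | bird | juice | doctor
  2   | blue | cat | tea | teacher
  3   | red | dog | milk | lawyer
  4   | white | fish | coffee | engineer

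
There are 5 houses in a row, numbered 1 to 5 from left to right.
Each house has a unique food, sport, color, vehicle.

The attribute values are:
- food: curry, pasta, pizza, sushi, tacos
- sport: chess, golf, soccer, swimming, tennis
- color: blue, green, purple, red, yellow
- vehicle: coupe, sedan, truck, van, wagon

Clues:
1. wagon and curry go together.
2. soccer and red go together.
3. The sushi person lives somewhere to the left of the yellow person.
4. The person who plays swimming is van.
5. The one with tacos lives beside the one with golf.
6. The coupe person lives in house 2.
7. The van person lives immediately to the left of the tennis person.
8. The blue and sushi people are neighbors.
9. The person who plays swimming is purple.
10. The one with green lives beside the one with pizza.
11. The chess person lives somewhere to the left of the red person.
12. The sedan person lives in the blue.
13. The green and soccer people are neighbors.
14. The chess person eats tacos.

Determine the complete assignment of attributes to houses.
Solution:

House | Food | Sport | Color | Vehicle
--------------------------------------
  1   | tacos | chess | blue | sedan
  2   | sushi | golf | green | coupe
  3   | pizza | soccer | red | truck
  4   | pasta | swimming | purple | van
  5   | curry | tennis | yellow | wagon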